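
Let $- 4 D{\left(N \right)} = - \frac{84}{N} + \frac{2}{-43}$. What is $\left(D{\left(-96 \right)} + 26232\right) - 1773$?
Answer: $\frac{33655299}{1376} \approx 24459.0$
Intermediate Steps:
$D{\left(N \right)} = \frac{1}{86} + \frac{21}{N}$ ($D{\left(N \right)} = - \frac{- \frac{84}{N} + \frac{2}{-43}}{4} = - \frac{- \frac{84}{N} + 2 \left(- \frac{1}{43}\right)}{4} = - \frac{- \frac{84}{N} - \frac{2}{43}}{4} = - \frac{- \frac{2}{43} - \frac{84}{N}}{4} = \frac{1}{86} + \frac{21}{N}$)
$\left(D{\left(-96 \right)} + 26232\right) - 1773 = \left(\frac{1806 - 96}{86 \left(-96\right)} + 26232\right) - 1773 = \left(\frac{1}{86} \left(- \frac{1}{96}\right) 1710 + 26232\right) - 1773 = \left(- \frac{285}{1376} + 26232\right) - 1773 = \frac{36094947}{1376} - 1773 = \frac{33655299}{1376}$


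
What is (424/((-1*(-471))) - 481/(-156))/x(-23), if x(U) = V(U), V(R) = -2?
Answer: -7505/3768 ≈ -1.9918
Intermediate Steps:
x(U) = -2
(424/((-1*(-471))) - 481/(-156))/x(-23) = (424/((-1*(-471))) - 481/(-156))/(-2) = (424/471 - 481*(-1/156))*(-½) = (424*(1/471) + 37/12)*(-½) = (424/471 + 37/12)*(-½) = (7505/1884)*(-½) = -7505/3768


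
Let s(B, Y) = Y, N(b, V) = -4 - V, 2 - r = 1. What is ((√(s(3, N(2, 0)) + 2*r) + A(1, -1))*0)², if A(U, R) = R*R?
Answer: 0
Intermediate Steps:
r = 1 (r = 2 - 1*1 = 2 - 1 = 1)
A(U, R) = R²
((√(s(3, N(2, 0)) + 2*r) + A(1, -1))*0)² = ((√((-4 - 1*0) + 2*1) + (-1)²)*0)² = ((√((-4 + 0) + 2) + 1)*0)² = ((√(-4 + 2) + 1)*0)² = ((√(-2) + 1)*0)² = ((I*√2 + 1)*0)² = ((1 + I*√2)*0)² = 0² = 0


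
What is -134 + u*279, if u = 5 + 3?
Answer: 2098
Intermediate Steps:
u = 8
-134 + u*279 = -134 + 8*279 = -134 + 2232 = 2098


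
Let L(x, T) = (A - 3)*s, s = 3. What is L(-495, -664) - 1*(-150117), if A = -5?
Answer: 150093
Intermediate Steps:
L(x, T) = -24 (L(x, T) = (-5 - 3)*3 = -8*3 = -24)
L(-495, -664) - 1*(-150117) = -24 - 1*(-150117) = -24 + 150117 = 150093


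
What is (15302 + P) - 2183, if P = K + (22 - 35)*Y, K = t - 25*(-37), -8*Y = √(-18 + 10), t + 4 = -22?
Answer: 14018 + 13*I*√2/4 ≈ 14018.0 + 4.5962*I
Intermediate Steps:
t = -26 (t = -4 - 22 = -26)
Y = -I*√2/4 (Y = -√(-18 + 10)/8 = -I*√2/4 ≈ -0.35355*I)
K = 899 (K = -26 - 25*(-37) = -26 + 925 = 899)
P = 899 + 13*I*√2/4 (P = 899 + (22 - 35)*(-I*√2/4) = 899 - (-13)*I*√2/4 = 899 + 13*I*√2/4 ≈ 899.0 + 4.5962*I)
(15302 + P) - 2183 = (15302 + (899 + 13*I*√2/4)) - 2183 = (16201 + 13*I*√2/4) - 2183 = 14018 + 13*I*√2/4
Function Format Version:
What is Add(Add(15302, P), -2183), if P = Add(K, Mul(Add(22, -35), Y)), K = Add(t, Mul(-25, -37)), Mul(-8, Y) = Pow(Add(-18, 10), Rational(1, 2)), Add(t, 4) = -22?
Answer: Add(14018, Mul(Rational(13, 4), I, Pow(2, Rational(1, 2)))) ≈ Add(14018., Mul(4.5962, I))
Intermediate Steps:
t = -26 (t = Add(-4, -22) = -26)
Y = Mul(Rational(-1, 4), I, Pow(2, Rational(1, 2))) (Y = Mul(Rational(-1, 8), Pow(Add(-18, 10), Rational(1, 2))) = Mul(Rational(-1, 8), Pow(-8, Rational(1, 2))) = Mul(Rational(-1, 8), Mul(2, I, Pow(2, Rational(1, 2)))) = Mul(Rational(-1, 4), I, Pow(2, Rational(1, 2))) ≈ Mul(-0.35355, I))
K = 899 (K = Add(-26, Mul(-25, -37)) = Add(-26, 925) = 899)
P = Add(899, Mul(Rational(13, 4), I, Pow(2, Rational(1, 2)))) (P = Add(899, Mul(Add(22, -35), Mul(Rational(-1, 4), I, Pow(2, Rational(1, 2))))) = Add(899, Mul(-13, Mul(Rational(-1, 4), I, Pow(2, Rational(1, 2))))) = Add(899, Mul(Rational(13, 4), I, Pow(2, Rational(1, 2)))) ≈ Add(899.00, Mul(4.5962, I)))
Add(Add(15302, P), -2183) = Add(Add(15302, Add(899, Mul(Rational(13, 4), I, Pow(2, Rational(1, 2))))), -2183) = Add(Add(16201, Mul(Rational(13, 4), I, Pow(2, Rational(1, 2)))), -2183) = Add(14018, Mul(Rational(13, 4), I, Pow(2, Rational(1, 2))))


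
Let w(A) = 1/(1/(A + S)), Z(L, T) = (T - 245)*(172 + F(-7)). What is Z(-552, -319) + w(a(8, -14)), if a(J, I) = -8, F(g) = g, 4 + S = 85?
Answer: -92987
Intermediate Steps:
S = 81 (S = -4 + 85 = 81)
Z(L, T) = -40425 + 165*T (Z(L, T) = (T - 245)*(172 - 7) = (-245 + T)*165 = -40425 + 165*T)
w(A) = 81 + A (w(A) = 1/(1/(A + 81)) = 1/(1/(81 + A)) = 81 + A)
Z(-552, -319) + w(a(8, -14)) = (-40425 + 165*(-319)) + (81 - 8) = (-40425 - 52635) + 73 = -93060 + 73 = -92987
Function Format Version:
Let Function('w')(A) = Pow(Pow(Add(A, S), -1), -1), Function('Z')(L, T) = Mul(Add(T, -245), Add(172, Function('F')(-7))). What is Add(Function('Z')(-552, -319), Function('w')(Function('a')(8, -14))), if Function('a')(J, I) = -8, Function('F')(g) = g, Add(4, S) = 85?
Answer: -92987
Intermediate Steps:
S = 81 (S = Add(-4, 85) = 81)
Function('Z')(L, T) = Add(-40425, Mul(165, T)) (Function('Z')(L, T) = Mul(Add(T, -245), Add(172, -7)) = Mul(Add(-245, T), 165) = Add(-40425, Mul(165, T)))
Function('w')(A) = Add(81, A) (Function('w')(A) = Pow(Pow(Add(A, 81), -1), -1) = Pow(Pow(Add(81, A), -1), -1) = Add(81, A))
Add(Function('Z')(-552, -319), Function('w')(Function('a')(8, -14))) = Add(Add(-40425, Mul(165, -319)), Add(81, -8)) = Add(Add(-40425, -52635), 73) = Add(-93060, 73) = -92987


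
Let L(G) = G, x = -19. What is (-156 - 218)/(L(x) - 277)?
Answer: 187/148 ≈ 1.2635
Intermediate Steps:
(-156 - 218)/(L(x) - 277) = (-156 - 218)/(-19 - 277) = -374/(-296) = -374*(-1/296) = 187/148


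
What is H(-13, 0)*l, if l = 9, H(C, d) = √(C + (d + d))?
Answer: 9*I*√13 ≈ 32.45*I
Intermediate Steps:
H(C, d) = √(C + 2*d)
H(-13, 0)*l = √(-13 + 2*0)*9 = √(-13 + 0)*9 = √(-13)*9 = (I*√13)*9 = 9*I*√13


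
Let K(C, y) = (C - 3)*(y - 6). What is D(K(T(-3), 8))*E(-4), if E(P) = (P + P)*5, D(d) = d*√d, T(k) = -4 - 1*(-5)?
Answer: 320*I ≈ 320.0*I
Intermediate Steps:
T(k) = 1 (T(k) = -4 + 5 = 1)
K(C, y) = (-6 + y)*(-3 + C) (K(C, y) = (-3 + C)*(-6 + y) = (-6 + y)*(-3 + C))
D(d) = d^(3/2)
E(P) = 10*P (E(P) = (2*P)*5 = 10*P)
D(K(T(-3), 8))*E(-4) = (18 - 6*1 - 3*8 + 1*8)^(3/2)*(10*(-4)) = (18 - 6 - 24 + 8)^(3/2)*(-40) = (-4)^(3/2)*(-40) = -8*I*(-40) = 320*I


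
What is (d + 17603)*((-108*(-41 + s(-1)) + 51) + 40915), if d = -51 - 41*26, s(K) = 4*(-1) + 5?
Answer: 746584996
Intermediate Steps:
s(K) = 1 (s(K) = -4 + 5 = 1)
d = -1117 (d = -51 - 1066 = -1117)
(d + 17603)*((-108*(-41 + s(-1)) + 51) + 40915) = (-1117 + 17603)*((-108*(-41 + 1) + 51) + 40915) = 16486*((-108*(-40) + 51) + 40915) = 16486*((4320 + 51) + 40915) = 16486*(4371 + 40915) = 16486*45286 = 746584996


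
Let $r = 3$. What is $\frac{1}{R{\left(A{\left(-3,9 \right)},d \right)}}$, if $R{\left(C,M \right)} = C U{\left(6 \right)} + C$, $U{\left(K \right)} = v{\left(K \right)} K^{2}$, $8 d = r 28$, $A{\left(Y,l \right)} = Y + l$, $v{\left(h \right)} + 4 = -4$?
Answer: $- \frac{1}{1722} \approx -0.00058072$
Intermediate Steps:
$v{\left(h \right)} = -8$ ($v{\left(h \right)} = -4 - 4 = -8$)
$d = \frac{21}{2}$ ($d = \frac{3 \cdot 28}{8} = \frac{1}{8} \cdot 84 = \frac{21}{2} \approx 10.5$)
$U{\left(K \right)} = - 8 K^{2}$
$R{\left(C,M \right)} = - 287 C$ ($R{\left(C,M \right)} = C \left(- 8 \cdot 6^{2}\right) + C = C \left(\left(-8\right) 36\right) + C = C \left(-288\right) + C = - 288 C + C = - 287 C$)
$\frac{1}{R{\left(A{\left(-3,9 \right)},d \right)}} = \frac{1}{\left(-287\right) \left(-3 + 9\right)} = \frac{1}{\left(-287\right) 6} = \frac{1}{-1722} = - \frac{1}{1722}$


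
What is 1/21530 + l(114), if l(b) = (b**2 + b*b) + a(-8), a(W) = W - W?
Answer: 559607761/21530 ≈ 25992.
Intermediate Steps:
a(W) = 0
l(b) = 2*b**2 (l(b) = (b**2 + b*b) + 0 = (b**2 + b**2) + 0 = 2*b**2 + 0 = 2*b**2)
1/21530 + l(114) = 1/21530 + 2*114**2 = 1/21530 + 2*12996 = 1/21530 + 25992 = 559607761/21530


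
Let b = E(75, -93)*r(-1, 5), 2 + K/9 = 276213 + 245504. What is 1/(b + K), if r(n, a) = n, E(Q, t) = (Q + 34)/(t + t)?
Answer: 186/873351019 ≈ 2.1297e-7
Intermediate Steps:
K = 4695435 (K = -18 + 9*(276213 + 245504) = -18 + 9*521717 = -18 + 4695453 = 4695435)
E(Q, t) = (34 + Q)/(2*t) (E(Q, t) = (34 + Q)/((2*t)) = (34 + Q)*(1/(2*t)) = (34 + Q)/(2*t))
b = 109/186 (b = ((½)*(34 + 75)/(-93))*(-1) = ((½)*(-1/93)*109)*(-1) = -109/186*(-1) = 109/186 ≈ 0.58602)
1/(b + K) = 1/(109/186 + 4695435) = 1/(873351019/186) = 186/873351019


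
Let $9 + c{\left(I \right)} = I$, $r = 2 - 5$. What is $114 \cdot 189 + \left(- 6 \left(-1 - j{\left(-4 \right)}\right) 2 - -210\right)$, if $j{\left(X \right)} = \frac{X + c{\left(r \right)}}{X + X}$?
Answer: $21792$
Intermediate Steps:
$r = -3$ ($r = 2 - 5 = -3$)
$c{\left(I \right)} = -9 + I$
$j{\left(X \right)} = \frac{-12 + X}{2 X}$ ($j{\left(X \right)} = \frac{X - 12}{X + X} = \frac{X - 12}{2 X} = \left(-12 + X\right) \frac{1}{2 X} = \frac{-12 + X}{2 X}$)
$114 \cdot 189 + \left(- 6 \left(-1 - j{\left(-4 \right)}\right) 2 - -210\right) = 114 \cdot 189 + \left(- 6 \left(-1 - \frac{-12 - 4}{2 \left(-4\right)}\right) 2 - -210\right) = 21546 + \left(- 6 \left(-1 - \frac{1}{2} \left(- \frac{1}{4}\right) \left(-16\right)\right) 2 + 210\right) = 21546 + \left(- 6 \left(-1 - 2\right) 2 + 210\right) = 21546 + \left(\left(-6\right) \left(-3\right) 2 + 210\right) = 21546 + \left(18 \cdot 2 + 210\right) = 21546 + \left(36 + 210\right) = 21546 + 246 = 21792$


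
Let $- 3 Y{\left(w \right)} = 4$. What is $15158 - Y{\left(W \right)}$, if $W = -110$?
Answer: $\frac{45478}{3} \approx 15159.0$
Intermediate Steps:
$Y{\left(w \right)} = - \frac{4}{3}$ ($Y{\left(w \right)} = \left(- \frac{1}{3}\right) 4 = - \frac{4}{3}$)
$15158 - Y{\left(W \right)} = 15158 - - \frac{4}{3} = 15158 + \frac{4}{3} = \frac{45478}{3}$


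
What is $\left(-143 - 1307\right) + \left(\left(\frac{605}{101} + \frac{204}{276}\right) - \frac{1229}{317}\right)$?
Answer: $- \frac{1065666573}{736391} \approx -1447.1$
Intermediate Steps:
$\left(-143 - 1307\right) + \left(\left(\frac{605}{101} + \frac{204}{276}\right) - \frac{1229}{317}\right) = -1450 + \left(\left(605 \cdot \frac{1}{101} + 204 \cdot \frac{1}{276}\right) - 1229 \cdot \frac{1}{317}\right) = -1450 + \left(\left(\frac{605}{101} + \frac{17}{23}\right) - \frac{1229}{317}\right) = -1450 + \left(\frac{15632}{2323} - \frac{1229}{317}\right) = -1450 + \frac{2100377}{736391} = - \frac{1065666573}{736391}$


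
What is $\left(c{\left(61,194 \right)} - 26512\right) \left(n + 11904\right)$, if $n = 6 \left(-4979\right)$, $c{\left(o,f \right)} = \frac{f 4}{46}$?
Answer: $\frac{10950702360}{23} \approx 4.7612 \cdot 10^{8}$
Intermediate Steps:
$c{\left(o,f \right)} = \frac{2 f}{23}$ ($c{\left(o,f \right)} = 4 f \frac{1}{46} = \frac{2 f}{23}$)
$n = -29874$
$\left(c{\left(61,194 \right)} - 26512\right) \left(n + 11904\right) = \left(\frac{2}{23} \cdot 194 - 26512\right) \left(-29874 + 11904\right) = \left(\frac{388}{23} - 26512\right) \left(-17970\right) = \left(- \frac{609388}{23}\right) \left(-17970\right) = \frac{10950702360}{23}$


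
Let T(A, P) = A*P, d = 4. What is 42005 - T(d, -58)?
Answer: 42237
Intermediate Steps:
42005 - T(d, -58) = 42005 - 4*(-58) = 42005 - 1*(-232) = 42005 + 232 = 42237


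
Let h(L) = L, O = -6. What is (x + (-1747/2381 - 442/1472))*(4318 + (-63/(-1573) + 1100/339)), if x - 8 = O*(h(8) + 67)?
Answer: -1789021597082992595/934470574752 ≈ -1.9145e+6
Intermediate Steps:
x = -442 (x = 8 - 6*(8 + 67) = 8 - 6*75 = 8 - 450 = -442)
(x + (-1747/2381 - 442/1472))*(4318 + (-63/(-1573) + 1100/339)) = (-442 + (-1747/2381 - 442/1472))*(4318 + (-63/(-1573) + 1100/339)) = (-442 + (-1747*1/2381 - 442*1/1472))*(4318 + (-63*(-1/1573) + 1100*(1/339))) = (-442 + (-1747/2381 - 221/736))*(4318 + (63/1573 + 1100/339)) = (-442 - 1811993/1752416)*(4318 + 1751657/533247) = -776379865/1752416*2304312203/533247 = -1789021597082992595/934470574752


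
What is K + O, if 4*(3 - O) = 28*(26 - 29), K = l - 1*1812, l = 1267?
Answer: -521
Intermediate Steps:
K = -545 (K = 1267 - 1*1812 = 1267 - 1812 = -545)
O = 24 (O = 3 - 7*(26 - 29) = 3 - 7*(-3) = 3 - ¼*(-84) = 3 + 21 = 24)
K + O = -545 + 24 = -521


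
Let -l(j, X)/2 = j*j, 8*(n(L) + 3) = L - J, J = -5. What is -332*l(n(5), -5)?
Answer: 4067/2 ≈ 2033.5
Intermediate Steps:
n(L) = -19/8 + L/8 (n(L) = -3 + (L - 1*(-5))/8 = -3 + (L + 5)/8 = -3 + (5 + L)/8 = -3 + (5/8 + L/8) = -19/8 + L/8)
l(j, X) = -2*j² (l(j, X) = -2*j*j = -2*j²)
-332*l(n(5), -5) = -(-664)*(-19/8 + (⅛)*5)² = -(-664)*(-19/8 + 5/8)² = -(-664)*(-7/4)² = -(-664)*49/16 = -332*(-49/8) = 4067/2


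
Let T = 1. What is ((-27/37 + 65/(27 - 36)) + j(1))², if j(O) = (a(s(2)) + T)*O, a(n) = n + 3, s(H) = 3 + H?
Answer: 121801/110889 ≈ 1.0984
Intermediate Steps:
a(n) = 3 + n
j(O) = 9*O (j(O) = ((3 + (3 + 2)) + 1)*O = ((3 + 5) + 1)*O = (8 + 1)*O = 9*O)
((-27/37 + 65/(27 - 36)) + j(1))² = ((-27/37 + 65/(27 - 36)) + 9*1)² = ((-27*1/37 + 65/(-9)) + 9)² = ((-27/37 + 65*(-⅑)) + 9)² = ((-27/37 - 65/9) + 9)² = (-2648/333 + 9)² = (349/333)² = 121801/110889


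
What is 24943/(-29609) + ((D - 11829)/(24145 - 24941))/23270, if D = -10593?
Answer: -230676650281/274222569140 ≈ -0.84120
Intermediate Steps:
24943/(-29609) + ((D - 11829)/(24145 - 24941))/23270 = 24943/(-29609) + ((-10593 - 11829)/(24145 - 24941))/23270 = 24943*(-1/29609) - 22422/(-796)*(1/23270) = -24943/29609 - 22422*(-1/796)*(1/23270) = -24943/29609 + (11211/398)*(1/23270) = -24943/29609 + 11211/9261460 = -230676650281/274222569140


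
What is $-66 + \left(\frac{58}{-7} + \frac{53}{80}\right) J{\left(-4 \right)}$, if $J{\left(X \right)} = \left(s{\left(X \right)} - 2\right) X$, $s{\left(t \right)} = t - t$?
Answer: $- \frac{8889}{70} \approx -126.99$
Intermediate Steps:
$s{\left(t \right)} = 0$
$J{\left(X \right)} = - 2 X$ ($J{\left(X \right)} = \left(0 - 2\right) X = - 2 X$)
$-66 + \left(\frac{58}{-7} + \frac{53}{80}\right) J{\left(-4 \right)} = -66 + \left(\frac{58}{-7} + \frac{53}{80}\right) \left(\left(-2\right) \left(-4\right)\right) = -66 + \left(58 \left(- \frac{1}{7}\right) + 53 \cdot \frac{1}{80}\right) 8 = -66 + \left(- \frac{58}{7} + \frac{53}{80}\right) 8 = -66 - \frac{4269}{70} = - \frac{8889}{70}$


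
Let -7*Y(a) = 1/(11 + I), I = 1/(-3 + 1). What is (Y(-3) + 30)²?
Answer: 19430464/21609 ≈ 899.18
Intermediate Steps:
I = -½ (I = 1/(-2) = -½ ≈ -0.50000)
Y(a) = -2/147 (Y(a) = -1/(7*(11 - ½)) = -1/(7*21/2) = -⅐*2/21 = -2/147)
(Y(-3) + 30)² = (-2/147 + 30)² = (4408/147)² = 19430464/21609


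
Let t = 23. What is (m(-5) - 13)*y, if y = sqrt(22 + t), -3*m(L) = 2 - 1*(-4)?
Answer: -45*sqrt(5) ≈ -100.62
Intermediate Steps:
m(L) = -2 (m(L) = -(2 - 1*(-4))/3 = -(2 + 4)/3 = -1/3*6 = -2)
y = 3*sqrt(5) (y = sqrt(22 + 23) = sqrt(45) = 3*sqrt(5) ≈ 6.7082)
(m(-5) - 13)*y = (-2 - 13)*(3*sqrt(5)) = -45*sqrt(5)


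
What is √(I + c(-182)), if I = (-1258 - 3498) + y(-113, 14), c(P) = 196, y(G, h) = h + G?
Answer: I*√4659 ≈ 68.257*I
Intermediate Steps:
y(G, h) = G + h
I = -4855 (I = (-1258 - 3498) + (-113 + 14) = -4756 - 99 = -4855)
√(I + c(-182)) = √(-4855 + 196) = √(-4659) = I*√4659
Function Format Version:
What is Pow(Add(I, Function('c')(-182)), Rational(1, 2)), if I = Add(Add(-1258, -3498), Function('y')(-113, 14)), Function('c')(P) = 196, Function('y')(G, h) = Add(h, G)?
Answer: Mul(I, Pow(4659, Rational(1, 2))) ≈ Mul(68.257, I)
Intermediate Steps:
Function('y')(G, h) = Add(G, h)
I = -4855 (I = Add(Add(-1258, -3498), Add(-113, 14)) = Add(-4756, -99) = -4855)
Pow(Add(I, Function('c')(-182)), Rational(1, 2)) = Pow(Add(-4855, 196), Rational(1, 2)) = Pow(-4659, Rational(1, 2)) = Mul(I, Pow(4659, Rational(1, 2)))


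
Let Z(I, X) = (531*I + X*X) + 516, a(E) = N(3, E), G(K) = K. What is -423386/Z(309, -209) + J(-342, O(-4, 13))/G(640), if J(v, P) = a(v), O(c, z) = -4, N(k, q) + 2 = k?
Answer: -67689691/33324160 ≈ -2.0313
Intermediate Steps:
N(k, q) = -2 + k
a(E) = 1 (a(E) = -2 + 3 = 1)
J(v, P) = 1
Z(I, X) = 516 + X² + 531*I (Z(I, X) = (531*I + X²) + 516 = (X² + 531*I) + 516 = 516 + X² + 531*I)
-423386/Z(309, -209) + J(-342, O(-4, 13))/G(640) = -423386/(516 + (-209)² + 531*309) + 1/640 = -423386/(516 + 43681 + 164079) + 1*(1/640) = -423386/208276 + 1/640 = -423386*1/208276 + 1/640 = -211693/104138 + 1/640 = -67689691/33324160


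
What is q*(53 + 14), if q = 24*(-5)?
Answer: -8040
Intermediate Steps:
q = -120
q*(53 + 14) = -120*(53 + 14) = -120*67 = -8040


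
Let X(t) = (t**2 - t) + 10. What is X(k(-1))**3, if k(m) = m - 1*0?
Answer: 1728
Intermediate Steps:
k(m) = m (k(m) = m + 0 = m)
X(t) = 10 + t**2 - t
X(k(-1))**3 = (10 + (-1)**2 - 1*(-1))**3 = (10 + 1 + 1)**3 = 12**3 = 1728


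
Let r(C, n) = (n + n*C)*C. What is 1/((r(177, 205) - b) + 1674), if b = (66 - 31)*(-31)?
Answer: 1/6461489 ≈ 1.5476e-7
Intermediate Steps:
r(C, n) = C*(n + C*n) (r(C, n) = (n + C*n)*C = C*(n + C*n))
b = -1085 (b = 35*(-31) = -1085)
1/((r(177, 205) - b) + 1674) = 1/((177*205*(1 + 177) - 1*(-1085)) + 1674) = 1/((177*205*178 + 1085) + 1674) = 1/((6458730 + 1085) + 1674) = 1/(6459815 + 1674) = 1/6461489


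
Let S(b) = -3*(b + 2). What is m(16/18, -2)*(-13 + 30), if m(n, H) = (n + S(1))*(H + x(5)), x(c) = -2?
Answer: 4964/9 ≈ 551.56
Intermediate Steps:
S(b) = -6 - 3*b (S(b) = -3*(2 + b) = -6 - 3*b)
m(n, H) = (-9 + n)*(-2 + H) (m(n, H) = (n + (-6 - 3*1))*(H - 2) = (n + (-6 - 3))*(-2 + H) = (n - 9)*(-2 + H) = (-9 + n)*(-2 + H))
m(16/18, -2)*(-13 + 30) = (18 - 9*(-2) - 32/18 - 32/18)*(-13 + 30) = (18 + 18 - 32/18 - 32/18)*17 = (18 + 18 - 2*8/9 - 2*8/9)*17 = (18 + 18 - 16/9 - 16/9)*17 = (292/9)*17 = 4964/9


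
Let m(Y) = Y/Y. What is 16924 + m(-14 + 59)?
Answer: 16925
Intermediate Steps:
m(Y) = 1
16924 + m(-14 + 59) = 16924 + 1 = 16925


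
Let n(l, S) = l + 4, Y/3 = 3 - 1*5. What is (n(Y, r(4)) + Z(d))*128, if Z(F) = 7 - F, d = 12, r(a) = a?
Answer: -896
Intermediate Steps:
Y = -6 (Y = 3*(3 - 1*5) = 3*(3 - 5) = 3*(-2) = -6)
n(l, S) = 4 + l
(n(Y, r(4)) + Z(d))*128 = ((4 - 6) + (7 - 1*12))*128 = (-2 + (7 - 12))*128 = (-2 - 5)*128 = -7*128 = -896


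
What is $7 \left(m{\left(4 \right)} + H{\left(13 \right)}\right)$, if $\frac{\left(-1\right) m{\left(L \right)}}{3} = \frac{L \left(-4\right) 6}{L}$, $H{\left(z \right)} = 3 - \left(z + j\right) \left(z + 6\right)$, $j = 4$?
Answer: $-1736$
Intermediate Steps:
$H{\left(z \right)} = 3 - \left(4 + z\right) \left(6 + z\right)$ ($H{\left(z \right)} = 3 - \left(z + 4\right) \left(z + 6\right) = 3 - \left(4 + z\right) \left(6 + z\right)$)
$m{\left(L \right)} = 72$ ($m{\left(L \right)} = - 3 \frac{L \left(-4\right) 6}{L} = - 3 \frac{- 4 L 6}{L} = - 3 \frac{\left(-24\right) L}{L} = \left(-3\right) \left(-24\right) = 72$)
$7 \left(m{\left(4 \right)} + H{\left(13 \right)}\right) = 7 \left(72 - 320\right) = 7 \left(-248\right) = -1736$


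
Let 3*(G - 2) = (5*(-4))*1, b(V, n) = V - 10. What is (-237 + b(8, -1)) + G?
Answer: -731/3 ≈ -243.67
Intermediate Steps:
b(V, n) = -10 + V
G = -14/3 (G = 2 + ((5*(-4))*1)/3 = 2 + (-20*1)/3 = 2 + (1/3)*(-20) = 2 - 20/3 = -14/3 ≈ -4.6667)
(-237 + b(8, -1)) + G = (-237 + (-10 + 8)) - 14/3 = (-237 - 2) - 14/3 = -239 - 14/3 = -731/3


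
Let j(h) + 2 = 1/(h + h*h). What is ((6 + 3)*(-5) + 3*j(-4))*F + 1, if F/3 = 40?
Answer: -6089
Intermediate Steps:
F = 120 (F = 3*40 = 120)
j(h) = -2 + 1/(h + h**2) (j(h) = -2 + 1/(h + h*h) = -2 + 1/(h + h**2))
((6 + 3)*(-5) + 3*j(-4))*F + 1 = ((6 + 3)*(-5) + 3*((1 - 2*(-4) - 2*(-4)**2)/((-4)*(1 - 4))))*120 + 1 = (9*(-5) + 3*(-1/4*(1 + 8 - 2*16)/(-3)))*120 + 1 = (-45 + 3*(-1/4*(-1/3)*(1 + 8 - 32)))*120 + 1 = (-45 + 3*(-1/4*(-1/3)*(-23)))*120 + 1 = (-45 + 3*(-23/12))*120 + 1 = (-45 - 23/4)*120 + 1 = -203/4*120 + 1 = -6090 + 1 = -6089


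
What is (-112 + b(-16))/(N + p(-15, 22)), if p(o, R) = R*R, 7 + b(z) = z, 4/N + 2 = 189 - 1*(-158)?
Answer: -46575/166984 ≈ -0.27892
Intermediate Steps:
N = 4/345 (N = 4/(-2 + (189 - 1*(-158))) = 4/(-2 + (189 + 158)) = 4/(-2 + 347) = 4/345 ≈ 0.011594)
b(z) = -7 + z
p(o, R) = R²
(-112 + b(-16))/(N + p(-15, 22)) = (-112 + (-7 - 16))/(4/345 + 22²) = (-112 - 23)/(4/345 + 484) = -135/166984/345 = -135*345/166984 = -46575/166984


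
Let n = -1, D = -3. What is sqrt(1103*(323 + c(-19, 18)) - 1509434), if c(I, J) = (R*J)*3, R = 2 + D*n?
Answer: I*sqrt(855355) ≈ 924.85*I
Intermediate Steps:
R = 5 (R = 2 - 3*(-1) = 2 + 3 = 5)
c(I, J) = 15*J (c(I, J) = (5*J)*3 = 15*J)
sqrt(1103*(323 + c(-19, 18)) - 1509434) = sqrt(1103*(323 + 15*18) - 1509434) = sqrt(1103*(323 + 270) - 1509434) = sqrt(1103*593 - 1509434) = sqrt(654079 - 1509434) = sqrt(-855355) = I*sqrt(855355)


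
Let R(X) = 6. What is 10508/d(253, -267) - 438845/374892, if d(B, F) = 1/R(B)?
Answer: 23635751971/374892 ≈ 63047.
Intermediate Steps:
d(B, F) = ⅙ (d(B, F) = 1/6 = ⅙)
10508/d(253, -267) - 438845/374892 = 10508/(⅙) - 438845/374892 = 10508*6 - 438845*1/374892 = 63048 - 438845/374892 = 23635751971/374892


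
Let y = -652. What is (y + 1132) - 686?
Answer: -206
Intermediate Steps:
(y + 1132) - 686 = (-652 + 1132) - 686 = 480 - 686 = -206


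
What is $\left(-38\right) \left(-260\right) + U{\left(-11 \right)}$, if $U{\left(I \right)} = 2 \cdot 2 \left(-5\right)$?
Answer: $9860$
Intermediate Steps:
$U{\left(I \right)} = -20$ ($U{\left(I \right)} = 4 \left(-5\right) = -20$)
$\left(-38\right) \left(-260\right) + U{\left(-11 \right)} = \left(-38\right) \left(-260\right) - 20 = 9880 - 20 = 9860$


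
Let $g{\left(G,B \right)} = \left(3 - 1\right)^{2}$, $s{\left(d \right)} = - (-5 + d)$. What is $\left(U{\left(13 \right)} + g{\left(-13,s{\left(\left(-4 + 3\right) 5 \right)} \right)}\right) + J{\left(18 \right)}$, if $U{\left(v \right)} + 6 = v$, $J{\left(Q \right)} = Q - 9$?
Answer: $20$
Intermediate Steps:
$J{\left(Q \right)} = -9 + Q$
$s{\left(d \right)} = 5 - d$
$g{\left(G,B \right)} = 4$ ($g{\left(G,B \right)} = 2^{2} = 4$)
$U{\left(v \right)} = -6 + v$
$\left(U{\left(13 \right)} + g{\left(-13,s{\left(\left(-4 + 3\right) 5 \right)} \right)}\right) + J{\left(18 \right)} = \left(\left(-6 + 13\right) + 4\right) + \left(-9 + 18\right) = \left(7 + 4\right) + 9 = 11 + 9 = 20$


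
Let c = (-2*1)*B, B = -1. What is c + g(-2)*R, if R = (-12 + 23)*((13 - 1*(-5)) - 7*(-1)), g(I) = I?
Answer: -548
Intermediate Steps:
c = 2 (c = -2*1*(-1) = -2*(-1) = 2)
R = 275 (R = 11*((13 + 5) + 7) = 11*(18 + 7) = 11*25 = 275)
c + g(-2)*R = 2 - 2*275 = 2 - 550 = -548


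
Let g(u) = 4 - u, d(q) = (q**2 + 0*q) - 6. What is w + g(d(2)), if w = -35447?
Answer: -35441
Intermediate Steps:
d(q) = -6 + q**2 (d(q) = (q**2 + 0) - 6 = q**2 - 6 = -6 + q**2)
w + g(d(2)) = -35447 + (4 - (-6 + 2**2)) = -35447 + (4 - (-6 + 4)) = -35447 + (4 - 1*(-2)) = -35447 + (4 + 2) = -35447 + 6 = -35441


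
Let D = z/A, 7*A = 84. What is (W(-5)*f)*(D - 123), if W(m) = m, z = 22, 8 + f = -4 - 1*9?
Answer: -25445/2 ≈ -12723.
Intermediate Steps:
f = -21 (f = -8 + (-4 - 1*9) = -8 + (-4 - 9) = -8 - 13 = -21)
A = 12 (A = (1/7)*84 = 12)
D = 11/6 (D = 22/12 = 22*(1/12) = 11/6 ≈ 1.8333)
(W(-5)*f)*(D - 123) = (-5*(-21))*(11/6 - 123) = 105*(-727/6) = -25445/2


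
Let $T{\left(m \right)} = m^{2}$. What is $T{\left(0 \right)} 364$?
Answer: $0$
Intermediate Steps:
$T{\left(0 \right)} 364 = 0^{2} \cdot 364 = 0 \cdot 364 = 0$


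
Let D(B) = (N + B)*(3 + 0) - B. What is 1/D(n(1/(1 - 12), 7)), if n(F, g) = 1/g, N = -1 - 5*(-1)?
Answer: 7/86 ≈ 0.081395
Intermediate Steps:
N = 4 (N = -1 + 5 = 4)
D(B) = 12 + 2*B (D(B) = (4 + B)*(3 + 0) - B = (4 + B)*3 - B = (12 + 3*B) - B = 12 + 2*B)
1/D(n(1/(1 - 12), 7)) = 1/(12 + 2/7) = 1/(86/7) = 7/86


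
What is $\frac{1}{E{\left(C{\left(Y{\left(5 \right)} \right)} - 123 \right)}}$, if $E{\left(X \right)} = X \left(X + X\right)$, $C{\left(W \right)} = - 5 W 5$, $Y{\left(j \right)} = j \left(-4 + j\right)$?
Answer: $\frac{1}{123008} \approx 8.1296 \cdot 10^{-6}$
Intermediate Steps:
$C{\left(W \right)} = - 25 W$
$E{\left(X \right)} = 2 X^{2}$ ($E{\left(X \right)} = X 2 X = 2 X^{2}$)
$\frac{1}{E{\left(C{\left(Y{\left(5 \right)} \right)} - 123 \right)}} = \frac{1}{2 \left(- 25 \cdot 5 \left(-4 + 5\right) - 123\right)^{2}} = \frac{1}{2 \left(- 25 \cdot 5 \cdot 1 - 123\right)^{2}} = \frac{1}{2 \left(\left(-25\right) 5 - 123\right)^{2}} = \frac{1}{2 \left(-125 - 123\right)^{2}} = \frac{1}{2 \left(-248\right)^{2}} = \frac{1}{2 \cdot 61504} = \frac{1}{123008}$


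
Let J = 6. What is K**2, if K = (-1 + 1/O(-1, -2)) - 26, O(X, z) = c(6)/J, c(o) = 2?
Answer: 576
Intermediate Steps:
O(X, z) = 1/3 (O(X, z) = 2/6 = 2*(1/6) = 1/3)
K = -24 (K = (-1 + 1/(1/3)) - 26 = (-1 + 3) - 26 = 2 - 26 = -24)
K**2 = (-24)**2 = 576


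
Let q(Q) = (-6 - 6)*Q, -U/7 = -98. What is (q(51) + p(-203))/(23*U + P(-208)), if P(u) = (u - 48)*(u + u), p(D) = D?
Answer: -815/122274 ≈ -0.0066654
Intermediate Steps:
U = 686 (U = -7*(-98) = 686)
q(Q) = -12*Q
P(u) = 2*u*(-48 + u) (P(u) = (-48 + u)*(2*u) = 2*u*(-48 + u))
(q(51) + p(-203))/(23*U + P(-208)) = (-12*51 - 203)/(23*686 + 2*(-208)*(-48 - 208)) = (-612 - 203)/(15778 + 2*(-208)*(-256)) = -815/(15778 + 106496) = -815/122274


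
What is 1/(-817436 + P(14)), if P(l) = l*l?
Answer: -1/817240 ≈ -1.2236e-6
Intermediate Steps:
P(l) = l**2
1/(-817436 + P(14)) = 1/(-817436 + 14**2) = 1/(-817436 + 196) = 1/(-817240) = -1/817240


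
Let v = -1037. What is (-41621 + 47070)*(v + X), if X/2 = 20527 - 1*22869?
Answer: -31173729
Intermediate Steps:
X = -4684 (X = 2*(20527 - 1*22869) = 2*(20527 - 22869) = 2*(-2342) = -4684)
(-41621 + 47070)*(v + X) = (-41621 + 47070)*(-1037 - 4684) = 5449*(-5721) = -31173729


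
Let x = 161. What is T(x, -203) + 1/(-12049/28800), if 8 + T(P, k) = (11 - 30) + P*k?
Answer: -394151590/12049 ≈ -32712.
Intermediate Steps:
T(P, k) = -27 + P*k (T(P, k) = -8 + ((11 - 30) + P*k) = -8 + (-19 + P*k) = -27 + P*k)
T(x, -203) + 1/(-12049/28800) = (-27 + 161*(-203)) + 1/(-12049/28800) = (-27 - 32683) + 1/(-12049*1/28800) = -32710 + 1/(-12049/28800) = -32710 - 28800/12049 = -394151590/12049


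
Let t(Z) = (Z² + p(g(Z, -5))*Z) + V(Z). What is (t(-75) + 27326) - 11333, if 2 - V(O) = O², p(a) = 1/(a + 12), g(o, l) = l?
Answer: 111890/7 ≈ 15984.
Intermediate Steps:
p(a) = 1/(12 + a)
V(O) = 2 - O²
t(Z) = 2 + Z/7 (t(Z) = (Z² + Z/(12 - 5)) + (2 - Z²) = (Z² + Z/7) + (2 - Z²) = 2 + Z/7)
(t(-75) + 27326) - 11333 = ((2 + (⅐)*(-75)) + 27326) - 11333 = ((2 - 75/7) + 27326) - 11333 = (-61/7 + 27326) - 11333 = 191221/7 - 11333 = 111890/7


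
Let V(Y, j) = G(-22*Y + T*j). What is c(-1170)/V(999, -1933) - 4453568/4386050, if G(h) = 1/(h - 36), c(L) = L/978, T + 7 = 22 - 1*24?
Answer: 1974050337083/357463075 ≈ 5522.4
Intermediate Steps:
T = -9 (T = -7 + (22 - 1*24) = -7 + (22 - 24) = -7 - 2 = -9)
c(L) = L/978 (c(L) = L*(1/978) = L/978)
G(h) = 1/(-36 + h)
V(Y, j) = 1/(-36 - 22*Y - 9*j) (V(Y, j) = 1/(-36 + (-22*Y - 9*j)) = 1/(-36 - 22*Y - 9*j))
c(-1170)/V(999, -1933) - 4453568/4386050 = ((1/978)*(-1170))/((-1/(36 + 9*(-1933) + 22*999))) - 4453568/4386050 = -195/(163*((-1/(36 - 17397 + 21978)))) - 4453568*1/4386050 = -195/(163*((-1/4617))) - 2226784/2193025 = -195/(163*((-1*1/4617))) - 2226784/2193025 = -195/(163*(-1/4617)) - 2226784/2193025 = -195/163*(-4617) - 2226784/2193025 = 900315/163 - 2226784/2193025 = 1974050337083/357463075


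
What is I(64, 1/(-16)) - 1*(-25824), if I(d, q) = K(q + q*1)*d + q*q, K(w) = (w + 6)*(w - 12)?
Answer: 5443841/256 ≈ 21265.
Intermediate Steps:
K(w) = (-12 + w)*(6 + w) (K(w) = (6 + w)*(-12 + w) = (-12 + w)*(6 + w))
I(d, q) = q² + d*(-72 - 12*q + 4*q²) (I(d, q) = (-72 + (q + q*1)² - 6*(q + q*1))*d + q*q = (-72 + (q + q)² - 6*(q + q))*d + q² = (-72 + (2*q)² - 12*q)*d + q² = (-72 + 4*q² - 12*q)*d + q² = (-72 - 12*q + 4*q²)*d + q² = d*(-72 - 12*q + 4*q²) + q² = q² + d*(-72 - 12*q + 4*q²))
I(64, 1/(-16)) - 1*(-25824) = ((1/(-16))² - 4*64*(18 - (1/(-16))² + 3/(-16))) - 1*(-25824) = ((-1/16)² - 4*64*(18 - (-1/16)² + 3*(-1/16))) + 25824 = (1/256 - 4*64*(18 - 1*1/256 - 3/16)) + 25824 = (1/256 - 4*64*(18 - 1/256 - 3/16)) + 25824 = (1/256 - 4*64*4559/256) + 25824 = (1/256 - 4559) + 25824 = -1167103/256 + 25824 = 5443841/256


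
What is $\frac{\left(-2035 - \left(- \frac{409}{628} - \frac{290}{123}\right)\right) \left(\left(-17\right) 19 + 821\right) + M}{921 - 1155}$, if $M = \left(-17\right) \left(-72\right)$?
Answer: $\frac{1000911431}{231732} \approx 4319.3$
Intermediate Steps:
$M = 1224$
$\frac{\left(-2035 - \left(- \frac{409}{628} - \frac{290}{123}\right)\right) \left(\left(-17\right) 19 + 821\right) + M}{921 - 1155} = \frac{\left(-2035 - \left(- \frac{409}{628} - \frac{290}{123}\right)\right) \left(\left(-17\right) 19 + 821\right) + 1224}{921 - 1155} = \frac{\left(-2035 - - \frac{232427}{77244}\right) \left(-323 + 821\right) + 1224}{-234} = \left(\left(-2035 + \left(\frac{290}{123} + \frac{409}{628}\right)\right) 498 + 1224\right) \left(- \frac{1}{234}\right) = \left(\left(-2035 + \frac{232427}{77244}\right) 498 + 1224\right) \left(- \frac{1}{234}\right) = \left(\left(- \frac{156959113}{77244}\right) 498 + 1224\right) \left(- \frac{1}{234}\right) = \left(- \frac{13027606379}{12874} + 1224\right) \left(- \frac{1}{234}\right) = \left(- \frac{13011848603}{12874}\right) \left(- \frac{1}{234}\right) = \frac{1000911431}{231732}$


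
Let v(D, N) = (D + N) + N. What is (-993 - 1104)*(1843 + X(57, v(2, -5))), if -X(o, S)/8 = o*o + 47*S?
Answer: 44332677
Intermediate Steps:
v(D, N) = D + 2*N
X(o, S) = -376*S - 8*o² (X(o, S) = -8*(o*o + 47*S) = -8*(o² + 47*S) = -376*S - 8*o²)
(-993 - 1104)*(1843 + X(57, v(2, -5))) = (-993 - 1104)*(1843 + (-376*(2 + 2*(-5)) - 8*57²)) = -2097*(1843 + (-376*(2 - 10) - 8*3249)) = -2097*(1843 + (-376*(-8) - 25992)) = -2097*(1843 + (3008 - 25992)) = -2097*(1843 - 22984) = -2097*(-21141) = 44332677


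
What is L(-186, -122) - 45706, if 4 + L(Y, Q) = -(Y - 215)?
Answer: -45309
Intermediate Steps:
L(Y, Q) = 211 - Y (L(Y, Q) = -4 - (Y - 215) = -4 - (-215 + Y) = -4 + (215 - Y) = 211 - Y)
L(-186, -122) - 45706 = (211 - 1*(-186)) - 45706 = (211 + 186) - 45706 = 397 - 45706 = -45309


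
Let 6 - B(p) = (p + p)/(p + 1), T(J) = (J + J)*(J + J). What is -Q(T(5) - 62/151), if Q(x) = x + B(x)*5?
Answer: -274510972/2293539 ≈ -119.69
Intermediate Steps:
T(J) = 4*J² (T(J) = (2*J)*(2*J) = 4*J²)
B(p) = 6 - 2*p/(1 + p) (B(p) = 6 - (p + p)/(p + 1) = 6 - 2*p/(1 + p))
Q(x) = x + 10*(3 + 2*x)/(1 + x) (Q(x) = x + (2*(3 + 2*x)/(1 + x))*5 = x + 10*(3 + 2*x)/(1 + x))
-Q(T(5) - 62/151) = -(30 + (4*5² - 62/151)² + 21*(4*5² - 62/151))/(1 + (4*5² - 62/151)) = -(30 + (4*25 - 62*1/151)² + 21*(4*25 - 62*1/151))/(1 + (4*25 - 62*1/151)) = -(30 + (100 - 62/151)² + 21*(100 - 62/151))/(1 + (100 - 62/151)) = -(30 + (15038/151)² + 21*(15038/151))/(1 + 15038/151) = -(30 + 226141444/22801 + 315798/151)/15189/151 = -151*274510972/(15189*22801) = -1*274510972/2293539 = -274510972/2293539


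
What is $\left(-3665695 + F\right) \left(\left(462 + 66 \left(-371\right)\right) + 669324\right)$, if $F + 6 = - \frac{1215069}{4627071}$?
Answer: $- \frac{405378894163476000}{171373} \approx -2.3655 \cdot 10^{12}$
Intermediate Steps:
$F = - \frac{9659165}{1542357}$ ($F = -6 - \frac{1215069}{4627071} = -6 - \frac{405023}{1542357} = - \frac{9659165}{1542357} \approx -6.2626$)
$\left(-3665695 + F\right) \left(\left(462 + 66 \left(-371\right)\right) + 669324\right) = \left(-3665695 - \frac{9659165}{1542357}\right) \left(\left(462 + 66 \left(-371\right)\right) + 669324\right) = - \frac{5653820002280 \left(\left(462 - 24486\right) + 669324\right)}{1542357} = - \frac{5653820002280 \left(-24024 + 669324\right)}{1542357} = \left(- \frac{5653820002280}{1542357}\right) 645300 = - \frac{405378894163476000}{171373}$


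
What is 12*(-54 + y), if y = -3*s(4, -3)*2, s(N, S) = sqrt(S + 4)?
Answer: -720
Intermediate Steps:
s(N, S) = sqrt(4 + S)
y = -6 (y = -3*sqrt(4 - 3)*2 = -3*sqrt(1)*2 = -3*1*2 = -3*2 = -6)
12*(-54 + y) = 12*(-54 - 6) = 12*(-60) = -720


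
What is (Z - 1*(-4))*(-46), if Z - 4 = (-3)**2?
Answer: -782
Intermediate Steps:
Z = 13 (Z = 4 + (-3)**2 = 4 + 9 = 13)
(Z - 1*(-4))*(-46) = (13 - 1*(-4))*(-46) = (13 + 4)*(-46) = 17*(-46) = -782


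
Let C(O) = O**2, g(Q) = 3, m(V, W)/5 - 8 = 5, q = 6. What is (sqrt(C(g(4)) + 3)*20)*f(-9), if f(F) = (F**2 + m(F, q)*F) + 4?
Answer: -20000*sqrt(3) ≈ -34641.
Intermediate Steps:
m(V, W) = 65 (m(V, W) = 40 + 5*5 = 40 + 25 = 65)
f(F) = 4 + F**2 + 65*F (f(F) = (F**2 + 65*F) + 4 = 4 + F**2 + 65*F)
(sqrt(C(g(4)) + 3)*20)*f(-9) = (sqrt(3**2 + 3)*20)*(4 + (-9)**2 + 65*(-9)) = (sqrt(9 + 3)*20)*(4 + 81 - 585) = (sqrt(12)*20)*(-500) = ((2*sqrt(3))*20)*(-500) = (40*sqrt(3))*(-500) = -20000*sqrt(3)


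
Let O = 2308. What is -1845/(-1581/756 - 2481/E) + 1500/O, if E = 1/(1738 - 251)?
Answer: 348902309505/536431574867 ≈ 0.65041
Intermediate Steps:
E = 1/1487 ≈ 0.00067249
-1845/(-1581/756 - 2481/E) + 1500/O = -1845/(-1581/756 - 2481/1/1487) + 1500/2308 = -1845/(-1581*1/756 - 2481*1487) + 1500*(1/2308) = -1845/(-527/252 - 3689247) + 375/577 = -1845/(-929690771/252) + 375/577 = -1845*(-252/929690771) + 375/577 = 464940/929690771 + 375/577 = 348902309505/536431574867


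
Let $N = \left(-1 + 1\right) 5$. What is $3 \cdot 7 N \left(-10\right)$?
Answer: $0$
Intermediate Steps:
$N = 0$ ($N = 0 \cdot 5 = 0$)
$3 \cdot 7 N \left(-10\right) = 3 \cdot 7 \cdot 0 \left(-10\right) = 21 \cdot 0 \left(-10\right) = 0 \left(-10\right) = 0$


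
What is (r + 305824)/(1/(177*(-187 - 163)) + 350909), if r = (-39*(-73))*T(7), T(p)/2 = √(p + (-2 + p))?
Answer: 18945796800/21738812549 + 705486600*√3/21738812549 ≈ 0.92773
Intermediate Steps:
T(p) = 2*√(-2 + 2*p) (T(p) = 2*√(p + (-2 + p)) = 2*√(-2 + 2*p))
r = 11388*√3 (r = (-39*(-73))*(2*√(-2 + 2*7)) = 2847*(2*√(-2 + 14)) = 2847*(2*√12) = 2847*(2*(2*√3)) = 2847*(4*√3) = 11388*√3 ≈ 19725.)
(r + 305824)/(1/(177*(-187 - 163)) + 350909) = (11388*√3 + 305824)/(1/(177*(-187 - 163)) + 350909) = (305824 + 11388*√3)/(1/(177*(-350)) + 350909) = (305824 + 11388*√3)/(1/(-61950) + 350909) = (305824 + 11388*√3)/(-1/61950 + 350909) = (305824 + 11388*√3)/(21738812549/61950) = (305824 + 11388*√3)*(61950/21738812549) = 18945796800/21738812549 + 705486600*√3/21738812549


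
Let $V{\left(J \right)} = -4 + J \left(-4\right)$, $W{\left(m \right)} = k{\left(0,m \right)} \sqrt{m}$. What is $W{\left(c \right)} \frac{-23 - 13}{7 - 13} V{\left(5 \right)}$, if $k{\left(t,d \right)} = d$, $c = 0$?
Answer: $0$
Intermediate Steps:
$W{\left(m \right)} = m^{\frac{3}{2}}$ ($W{\left(m \right)} = m \sqrt{m} = m^{\frac{3}{2}}$)
$V{\left(J \right)} = -4 - 4 J$
$W{\left(c \right)} \frac{-23 - 13}{7 - 13} V{\left(5 \right)} = 0^{\frac{3}{2}} \frac{-23 - 13}{7 - 13} \left(-4 - 20\right) = 0 \left(- \frac{36}{-6}\right) \left(-4 - 20\right) = 0 \left(\left(-36\right) \left(- \frac{1}{6}\right)\right) \left(-24\right) = 0 \cdot 6 \left(-24\right) = 0 \left(-24\right) = 0$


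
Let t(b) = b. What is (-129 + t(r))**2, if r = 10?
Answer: 14161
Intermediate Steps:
(-129 + t(r))**2 = (-129 + 10)**2 = (-119)**2 = 14161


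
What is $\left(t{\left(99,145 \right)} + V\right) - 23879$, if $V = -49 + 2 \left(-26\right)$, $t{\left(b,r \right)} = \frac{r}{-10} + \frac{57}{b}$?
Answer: $- \frac{1583599}{66} \approx -23994.0$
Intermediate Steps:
$t{\left(b,r \right)} = \frac{57}{b} - \frac{r}{10}$ ($t{\left(b,r \right)} = r \left(- \frac{1}{10}\right) + \frac{57}{b} = - \frac{r}{10} + \frac{57}{b} = \frac{57}{b} - \frac{r}{10}$)
$V = -101$ ($V = -49 - 52 = -101$)
$\left(t{\left(99,145 \right)} + V\right) - 23879 = \left(\left(\frac{57}{99} - \frac{29}{2}\right) - 101\right) - 23879 = \left(\left(57 \cdot \frac{1}{99} - \frac{29}{2}\right) - 101\right) - 23879 = \left(\left(\frac{19}{33} - \frac{29}{2}\right) - 101\right) - 23879 = \left(- \frac{919}{66} - 101\right) - 23879 = - \frac{7585}{66} - 23879 = - \frac{1583599}{66}$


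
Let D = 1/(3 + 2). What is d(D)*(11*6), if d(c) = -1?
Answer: -66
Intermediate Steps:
D = ⅕ (D = 1/5 = ⅕ ≈ 0.20000)
d(D)*(11*6) = -11*6 = -1*66 = -66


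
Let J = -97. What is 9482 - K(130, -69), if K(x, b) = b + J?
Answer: 9648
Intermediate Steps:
K(x, b) = -97 + b (K(x, b) = b - 97 = -97 + b)
9482 - K(130, -69) = 9482 - (-97 - 69) = 9482 - 1*(-166) = 9482 + 166 = 9648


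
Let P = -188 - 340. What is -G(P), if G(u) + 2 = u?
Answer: 530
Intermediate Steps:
P = -528
G(u) = -2 + u
-G(P) = -(-2 - 528) = -1*(-530) = 530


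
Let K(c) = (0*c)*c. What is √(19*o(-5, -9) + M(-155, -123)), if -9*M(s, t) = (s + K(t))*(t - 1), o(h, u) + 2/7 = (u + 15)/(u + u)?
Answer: I*√946967/21 ≈ 46.339*I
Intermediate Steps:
K(c) = 0 (K(c) = 0*c = 0)
o(h, u) = -2/7 + (15 + u)/(2*u) (o(h, u) = -2/7 + (u + 15)/(u + u) = -2/7 + (15 + u)/((2*u)) = -2/7 + (15 + u)*(1/(2*u)) = -2/7 + (15 + u)/(2*u))
M(s, t) = -s*(-1 + t)/9 (M(s, t) = -(s + 0)*(t - 1)/9 = -s*(-1 + t)/9)
√(19*o(-5, -9) + M(-155, -123)) = √(19*((3/14)*(35 - 9)/(-9)) + (⅑)*(-155)*(1 - 1*(-123))) = √(19*((3/14)*(-⅑)*26) + (⅑)*(-155)*(1 + 123)) = √(19*(-13/21) + (⅑)*(-155)*124) = √(-247/21 - 19220/9) = √(-135281/63) = I*√946967/21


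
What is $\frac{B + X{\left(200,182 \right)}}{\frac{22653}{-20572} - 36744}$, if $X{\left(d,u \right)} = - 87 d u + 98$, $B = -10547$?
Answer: $\frac{21787455476}{251973407} \approx 86.467$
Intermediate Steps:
$X{\left(d,u \right)} = 98 - 87 d u$ ($X{\left(d,u \right)} = - 87 d u + 98 = 98 - 87 d u$)
$\frac{B + X{\left(200,182 \right)}}{\frac{22653}{-20572} - 36744} = \frac{-10547 + \left(98 - 17400 \cdot 182\right)}{\frac{22653}{-20572} - 36744} = \frac{-10547 + \left(98 - 3166800\right)}{22653 \left(- \frac{1}{20572}\right) - 36744} = \frac{-10547 - 3166702}{- \frac{22653}{20572} - 36744} = - \frac{3177249}{- \frac{755920221}{20572}} = \left(-3177249\right) \left(- \frac{20572}{755920221}\right) = \frac{21787455476}{251973407}$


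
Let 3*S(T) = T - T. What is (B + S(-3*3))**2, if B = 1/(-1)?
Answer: 1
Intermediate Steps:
S(T) = 0 (S(T) = (T - T)/3 = (1/3)*0 = 0)
B = -1
(B + S(-3*3))**2 = (-1 + 0)**2 = (-1)**2 = 1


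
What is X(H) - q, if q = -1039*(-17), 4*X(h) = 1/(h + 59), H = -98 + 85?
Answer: -3249991/184 ≈ -17663.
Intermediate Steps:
H = -13
X(h) = 1/(4*(59 + h)) (X(h) = 1/(4*(h + 59)) = 1/(4*(59 + h)))
q = 17663
X(H) - q = 1/(4*(59 - 13)) - 1*17663 = (1/4)/46 - 17663 = (1/4)*(1/46) - 17663 = 1/184 - 17663 = -3249991/184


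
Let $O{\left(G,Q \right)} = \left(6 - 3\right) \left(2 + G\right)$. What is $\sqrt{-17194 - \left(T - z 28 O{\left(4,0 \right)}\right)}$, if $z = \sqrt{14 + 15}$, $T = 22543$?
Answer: $\sqrt{-39737 + 504 \sqrt{29}} \approx 192.41 i$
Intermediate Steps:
$O{\left(G,Q \right)} = 6 + 3 G$ ($O{\left(G,Q \right)} = 3 \left(2 + G\right) = 6 + 3 G$)
$z = \sqrt{29} \approx 5.3852$
$\sqrt{-17194 - \left(T - z 28 O{\left(4,0 \right)}\right)} = \sqrt{-17194 - \left(22543 - \sqrt{29} \cdot 28 \left(6 + 3 \cdot 4\right)\right)} = \sqrt{-17194 - \left(22543 - 28 \sqrt{29} \left(6 + 12\right)\right)} = \sqrt{-17194 - \left(22543 - 28 \sqrt{29} \cdot 18\right)} = \sqrt{-17194 - \left(22543 - 504 \sqrt{29}\right)} = \sqrt{-39737 + 504 \sqrt{29}}$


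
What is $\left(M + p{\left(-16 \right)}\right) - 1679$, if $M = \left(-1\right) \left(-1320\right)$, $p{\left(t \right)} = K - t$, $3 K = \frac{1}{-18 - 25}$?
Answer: $- \frac{44248}{129} \approx -343.01$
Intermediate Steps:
$K = - \frac{1}{129}$ ($K = \frac{1}{3 \left(-18 - 25\right)} = \frac{1}{3 \left(-43\right)} = \frac{1}{3} \left(- \frac{1}{43}\right) = - \frac{1}{129} \approx -0.0077519$)
$p{\left(t \right)} = - \frac{1}{129} - t$
$M = 1320$
$\left(M + p{\left(-16 \right)}\right) - 1679 = \left(1320 - - \frac{2063}{129}\right) - 1679 = \left(1320 + \left(- \frac{1}{129} + 16\right)\right) - 1679 = \left(1320 + \frac{2063}{129}\right) - 1679 = \frac{172343}{129} - 1679 = - \frac{44248}{129}$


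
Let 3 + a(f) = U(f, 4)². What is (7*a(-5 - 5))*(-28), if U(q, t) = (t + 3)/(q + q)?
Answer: 56399/100 ≈ 563.99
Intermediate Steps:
U(q, t) = (3 + t)/(2*q) (U(q, t) = (3 + t)/((2*q)) = (3 + t)*(1/(2*q)) = (3 + t)/(2*q))
a(f) = -3 + 49/(4*f²) (a(f) = -3 + ((3 + 4)/(2*f))² = -3 + ((½)*7/f)² = -3 + (7/(2*f))² = -3 + 49/(4*f²))
(7*a(-5 - 5))*(-28) = (7*(-3 + 49/(4*(-5 - 5)²)))*(-28) = (7*(-3 + (49/4)/(-10)²))*(-28) = (7*(-3 + (49/4)*(1/100)))*(-28) = (7*(-3 + 49/400))*(-28) = (7*(-1151/400))*(-28) = -8057/400*(-28) = 56399/100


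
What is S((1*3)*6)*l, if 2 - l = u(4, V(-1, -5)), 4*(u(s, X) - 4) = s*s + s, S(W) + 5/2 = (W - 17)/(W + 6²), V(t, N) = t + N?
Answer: 469/27 ≈ 17.370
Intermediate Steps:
V(t, N) = N + t
S(W) = -5/2 + (-17 + W)/(36 + W) (S(W) = -5/2 + (W - 17)/(W + 6²) = -5/2 + (-17 + W)/(W + 36) = -5/2 + (-17 + W)/(36 + W))
u(s, X) = 4 + s/4 + s²/4 (u(s, X) = 4 + (s*s + s)/4 = 4 + (s² + s)/4 = 4 + (s + s²)/4 = 4 + (s/4 + s²/4) = 4 + s/4 + s²/4)
l = -7 (l = 2 - (4 + (¼)*4 + (¼)*4²) = 2 - (4 + 1 + (¼)*16) = 2 - (4 + 1 + 4) = 2 - 1*9 = 2 - 9 = -7)
S((1*3)*6)*l = ((-214 - 3*1*3*6)/(2*(36 + (1*3)*6)))*(-7) = ((-214 - 9*6)/(2*(36 + 3*6)))*(-7) = ((-214 - 3*18)/(2*(36 + 18)))*(-7) = ((½)*(-214 - 54)/54)*(-7) = ((½)*(1/54)*(-268))*(-7) = -67/27*(-7) = 469/27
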